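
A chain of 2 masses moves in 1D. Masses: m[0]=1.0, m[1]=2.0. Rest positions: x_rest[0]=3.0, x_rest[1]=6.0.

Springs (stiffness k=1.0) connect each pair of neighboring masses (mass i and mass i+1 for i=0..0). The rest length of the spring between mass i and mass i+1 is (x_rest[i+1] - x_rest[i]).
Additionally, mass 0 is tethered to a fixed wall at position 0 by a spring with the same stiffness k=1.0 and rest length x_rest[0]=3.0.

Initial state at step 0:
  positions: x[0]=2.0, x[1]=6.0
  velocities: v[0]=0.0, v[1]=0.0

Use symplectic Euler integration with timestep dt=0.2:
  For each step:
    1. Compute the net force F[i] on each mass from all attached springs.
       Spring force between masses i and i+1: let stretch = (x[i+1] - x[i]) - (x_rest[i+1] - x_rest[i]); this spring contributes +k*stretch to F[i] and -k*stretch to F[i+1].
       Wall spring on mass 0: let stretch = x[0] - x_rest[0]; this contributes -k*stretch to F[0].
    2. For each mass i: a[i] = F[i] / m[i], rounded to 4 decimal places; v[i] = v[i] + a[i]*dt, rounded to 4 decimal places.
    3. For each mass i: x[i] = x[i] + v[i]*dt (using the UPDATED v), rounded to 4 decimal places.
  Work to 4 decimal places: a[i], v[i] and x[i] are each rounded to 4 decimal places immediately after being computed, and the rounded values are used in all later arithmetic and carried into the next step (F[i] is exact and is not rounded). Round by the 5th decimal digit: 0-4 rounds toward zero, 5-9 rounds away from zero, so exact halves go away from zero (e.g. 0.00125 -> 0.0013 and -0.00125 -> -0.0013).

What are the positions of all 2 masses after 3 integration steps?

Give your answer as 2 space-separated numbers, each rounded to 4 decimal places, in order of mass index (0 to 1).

Step 0: x=[2.0000 6.0000] v=[0.0000 0.0000]
Step 1: x=[2.0800 5.9800] v=[0.4000 -0.1000]
Step 2: x=[2.2328 5.9420] v=[0.7640 -0.1900]
Step 3: x=[2.4447 5.8898] v=[1.0593 -0.2609]

Answer: 2.4447 5.8898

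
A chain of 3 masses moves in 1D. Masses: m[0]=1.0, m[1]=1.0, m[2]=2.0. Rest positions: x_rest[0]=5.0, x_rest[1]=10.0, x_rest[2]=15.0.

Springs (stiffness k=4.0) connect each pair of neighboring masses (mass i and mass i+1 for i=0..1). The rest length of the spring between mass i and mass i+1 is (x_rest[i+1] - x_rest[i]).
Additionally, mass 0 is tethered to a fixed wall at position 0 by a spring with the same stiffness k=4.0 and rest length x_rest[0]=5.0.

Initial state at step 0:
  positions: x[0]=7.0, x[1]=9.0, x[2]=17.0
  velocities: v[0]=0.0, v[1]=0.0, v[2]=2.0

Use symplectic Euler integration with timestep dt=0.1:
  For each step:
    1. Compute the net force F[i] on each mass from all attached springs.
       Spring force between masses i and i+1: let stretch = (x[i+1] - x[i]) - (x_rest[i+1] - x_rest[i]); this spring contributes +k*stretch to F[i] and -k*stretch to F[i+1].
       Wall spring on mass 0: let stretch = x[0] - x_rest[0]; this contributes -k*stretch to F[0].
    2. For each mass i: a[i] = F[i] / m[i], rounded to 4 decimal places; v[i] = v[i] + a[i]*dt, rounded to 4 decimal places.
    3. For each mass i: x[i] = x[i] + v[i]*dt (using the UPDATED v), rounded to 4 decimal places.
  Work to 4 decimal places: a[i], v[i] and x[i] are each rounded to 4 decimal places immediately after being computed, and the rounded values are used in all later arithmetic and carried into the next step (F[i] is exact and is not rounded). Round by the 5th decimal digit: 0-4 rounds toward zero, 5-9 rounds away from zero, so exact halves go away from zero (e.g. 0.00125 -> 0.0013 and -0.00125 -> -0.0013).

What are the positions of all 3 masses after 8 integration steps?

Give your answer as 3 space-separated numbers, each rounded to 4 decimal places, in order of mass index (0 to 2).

Step 0: x=[7.0000 9.0000 17.0000] v=[0.0000 0.0000 2.0000]
Step 1: x=[6.8000 9.2400 17.1400] v=[-2.0000 2.4000 1.4000]
Step 2: x=[6.4256 9.6984 17.2220] v=[-3.7440 4.5840 0.8200]
Step 3: x=[5.9251 10.3268 17.2535] v=[-5.0051 6.2843 0.3153]
Step 4: x=[5.3637 11.0562 17.2465] v=[-5.6145 7.2943 -0.0700]
Step 5: x=[4.8154 11.8055 17.2157] v=[-5.4830 7.4934 -0.3081]
Step 6: x=[4.3541 12.4916 17.1767] v=[-4.6131 6.8614 -0.3901]
Step 7: x=[4.0441 13.0396 17.1440] v=[-3.0997 5.4804 -0.3271]
Step 8: x=[3.9322 13.3920 17.1292] v=[-1.1191 3.5240 -0.1480]

Answer: 3.9322 13.3920 17.1292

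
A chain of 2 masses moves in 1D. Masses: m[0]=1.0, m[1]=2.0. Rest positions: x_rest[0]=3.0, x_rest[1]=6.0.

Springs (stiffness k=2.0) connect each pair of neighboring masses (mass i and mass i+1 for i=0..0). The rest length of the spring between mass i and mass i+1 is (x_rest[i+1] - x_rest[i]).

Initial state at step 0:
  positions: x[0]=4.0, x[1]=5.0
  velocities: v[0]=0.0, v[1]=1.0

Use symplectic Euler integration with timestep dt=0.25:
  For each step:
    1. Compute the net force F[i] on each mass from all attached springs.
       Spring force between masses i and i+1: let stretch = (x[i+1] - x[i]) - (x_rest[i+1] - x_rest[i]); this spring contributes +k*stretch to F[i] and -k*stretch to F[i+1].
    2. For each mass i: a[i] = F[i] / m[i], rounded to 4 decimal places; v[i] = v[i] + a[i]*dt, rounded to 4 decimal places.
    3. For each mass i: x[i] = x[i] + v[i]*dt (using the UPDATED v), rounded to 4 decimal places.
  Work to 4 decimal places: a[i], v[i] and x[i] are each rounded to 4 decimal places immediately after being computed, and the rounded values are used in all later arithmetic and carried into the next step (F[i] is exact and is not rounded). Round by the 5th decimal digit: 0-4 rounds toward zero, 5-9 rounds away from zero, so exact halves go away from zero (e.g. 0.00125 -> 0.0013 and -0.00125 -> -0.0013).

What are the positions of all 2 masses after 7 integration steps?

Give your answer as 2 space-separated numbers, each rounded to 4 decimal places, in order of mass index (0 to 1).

Answer: 2.4456 7.5273

Derivation:
Step 0: x=[4.0000 5.0000] v=[0.0000 1.0000]
Step 1: x=[3.7500 5.3750] v=[-1.0000 1.5000]
Step 2: x=[3.3281 5.8360] v=[-1.6875 1.8438]
Step 3: x=[2.8447 6.3277] v=[-1.9336 1.9668]
Step 4: x=[2.4217 6.7892] v=[-1.6921 1.8461]
Step 5: x=[2.1696 7.1653] v=[-1.0084 1.5042]
Step 6: x=[2.1670 7.4166] v=[-0.0106 1.0053]
Step 7: x=[2.4456 7.5273] v=[1.1142 0.4429]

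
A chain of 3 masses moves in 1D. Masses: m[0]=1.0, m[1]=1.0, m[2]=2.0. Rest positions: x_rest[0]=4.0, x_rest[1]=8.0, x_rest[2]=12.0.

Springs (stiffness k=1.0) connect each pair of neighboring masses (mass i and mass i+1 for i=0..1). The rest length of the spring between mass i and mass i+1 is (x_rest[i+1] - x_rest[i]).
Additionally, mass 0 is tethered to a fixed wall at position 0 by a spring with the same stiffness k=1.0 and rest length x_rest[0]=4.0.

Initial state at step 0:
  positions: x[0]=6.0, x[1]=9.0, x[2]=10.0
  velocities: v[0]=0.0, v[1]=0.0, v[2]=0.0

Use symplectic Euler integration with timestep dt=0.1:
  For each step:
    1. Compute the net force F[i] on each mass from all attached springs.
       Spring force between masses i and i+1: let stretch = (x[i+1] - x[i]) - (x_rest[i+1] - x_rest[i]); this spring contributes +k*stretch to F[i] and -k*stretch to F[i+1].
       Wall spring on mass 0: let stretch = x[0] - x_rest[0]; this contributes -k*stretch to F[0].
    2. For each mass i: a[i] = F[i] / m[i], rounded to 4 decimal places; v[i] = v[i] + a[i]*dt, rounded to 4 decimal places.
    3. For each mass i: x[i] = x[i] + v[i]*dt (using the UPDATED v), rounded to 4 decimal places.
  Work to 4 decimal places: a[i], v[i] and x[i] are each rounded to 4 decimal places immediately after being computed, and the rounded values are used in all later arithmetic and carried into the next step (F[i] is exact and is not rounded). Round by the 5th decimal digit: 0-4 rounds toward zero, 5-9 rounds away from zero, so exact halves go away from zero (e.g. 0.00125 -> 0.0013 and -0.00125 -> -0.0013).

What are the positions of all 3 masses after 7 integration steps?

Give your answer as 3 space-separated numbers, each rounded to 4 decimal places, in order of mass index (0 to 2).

Step 0: x=[6.0000 9.0000 10.0000] v=[0.0000 0.0000 0.0000]
Step 1: x=[5.9700 8.9800 10.0150] v=[-0.3000 -0.2000 0.1500]
Step 2: x=[5.9104 8.9403 10.0448] v=[-0.5960 -0.3975 0.2983]
Step 3: x=[5.8220 8.8813 10.0891] v=[-0.8841 -0.5900 0.4431]
Step 4: x=[5.7060 8.8038 10.1474] v=[-1.1604 -0.7752 0.5827]
Step 5: x=[5.5639 8.7087 10.2190] v=[-1.4212 -0.9506 0.7155]
Step 6: x=[5.3976 8.5973 10.3030] v=[-1.6631 -1.1141 0.8400]
Step 7: x=[5.2093 8.4710 10.3985] v=[-1.8829 -1.2635 0.9547]

Answer: 5.2093 8.4710 10.3985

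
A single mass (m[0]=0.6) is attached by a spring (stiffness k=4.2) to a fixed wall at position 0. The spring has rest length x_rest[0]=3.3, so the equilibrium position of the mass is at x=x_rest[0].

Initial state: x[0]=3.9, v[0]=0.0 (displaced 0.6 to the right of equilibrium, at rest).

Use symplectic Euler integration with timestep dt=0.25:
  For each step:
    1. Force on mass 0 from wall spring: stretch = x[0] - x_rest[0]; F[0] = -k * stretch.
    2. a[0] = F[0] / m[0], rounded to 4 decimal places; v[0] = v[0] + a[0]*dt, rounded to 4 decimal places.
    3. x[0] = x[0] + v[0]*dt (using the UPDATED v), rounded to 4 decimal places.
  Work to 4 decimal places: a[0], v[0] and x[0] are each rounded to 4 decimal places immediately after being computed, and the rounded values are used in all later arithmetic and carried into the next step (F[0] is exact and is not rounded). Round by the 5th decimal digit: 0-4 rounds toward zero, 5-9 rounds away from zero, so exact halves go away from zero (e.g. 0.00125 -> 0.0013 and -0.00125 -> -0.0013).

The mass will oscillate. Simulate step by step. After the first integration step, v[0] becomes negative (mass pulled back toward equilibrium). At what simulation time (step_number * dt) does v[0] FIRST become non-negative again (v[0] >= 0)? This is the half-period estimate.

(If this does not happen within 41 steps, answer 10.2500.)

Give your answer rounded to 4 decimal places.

Answer: 1.2500

Derivation:
Step 0: x=[3.9000] v=[0.0000]
Step 1: x=[3.6375] v=[-1.0500]
Step 2: x=[3.2274] v=[-1.6406]
Step 3: x=[2.8490] v=[-1.5136]
Step 4: x=[2.6679] v=[-0.7244]
Step 5: x=[2.7634] v=[0.3818]
First v>=0 after going negative at step 5, time=1.2500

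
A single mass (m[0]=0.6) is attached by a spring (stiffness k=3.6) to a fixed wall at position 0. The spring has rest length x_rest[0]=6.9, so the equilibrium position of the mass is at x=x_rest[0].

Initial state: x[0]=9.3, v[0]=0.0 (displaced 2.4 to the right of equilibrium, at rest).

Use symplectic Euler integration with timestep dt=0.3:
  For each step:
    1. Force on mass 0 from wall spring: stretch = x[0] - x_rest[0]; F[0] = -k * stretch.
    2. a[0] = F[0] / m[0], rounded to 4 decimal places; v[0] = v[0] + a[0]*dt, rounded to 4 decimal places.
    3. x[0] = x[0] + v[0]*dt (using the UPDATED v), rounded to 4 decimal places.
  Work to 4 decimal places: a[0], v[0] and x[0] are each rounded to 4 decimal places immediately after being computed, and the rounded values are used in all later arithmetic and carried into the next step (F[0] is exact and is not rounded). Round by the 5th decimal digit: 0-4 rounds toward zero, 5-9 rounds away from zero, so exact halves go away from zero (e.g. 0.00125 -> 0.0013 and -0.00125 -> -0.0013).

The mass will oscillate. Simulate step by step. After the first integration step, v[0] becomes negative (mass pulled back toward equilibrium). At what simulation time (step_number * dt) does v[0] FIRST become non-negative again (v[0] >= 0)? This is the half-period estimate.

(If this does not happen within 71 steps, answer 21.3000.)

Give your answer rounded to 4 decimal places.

Answer: 1.5000

Derivation:
Step 0: x=[9.3000] v=[0.0000]
Step 1: x=[8.0040] v=[-4.3200]
Step 2: x=[6.1118] v=[-6.3072]
Step 3: x=[4.6453] v=[-4.8884]
Step 4: x=[4.3963] v=[-0.8299]
Step 5: x=[5.4993] v=[3.6768]
First v>=0 after going negative at step 5, time=1.5000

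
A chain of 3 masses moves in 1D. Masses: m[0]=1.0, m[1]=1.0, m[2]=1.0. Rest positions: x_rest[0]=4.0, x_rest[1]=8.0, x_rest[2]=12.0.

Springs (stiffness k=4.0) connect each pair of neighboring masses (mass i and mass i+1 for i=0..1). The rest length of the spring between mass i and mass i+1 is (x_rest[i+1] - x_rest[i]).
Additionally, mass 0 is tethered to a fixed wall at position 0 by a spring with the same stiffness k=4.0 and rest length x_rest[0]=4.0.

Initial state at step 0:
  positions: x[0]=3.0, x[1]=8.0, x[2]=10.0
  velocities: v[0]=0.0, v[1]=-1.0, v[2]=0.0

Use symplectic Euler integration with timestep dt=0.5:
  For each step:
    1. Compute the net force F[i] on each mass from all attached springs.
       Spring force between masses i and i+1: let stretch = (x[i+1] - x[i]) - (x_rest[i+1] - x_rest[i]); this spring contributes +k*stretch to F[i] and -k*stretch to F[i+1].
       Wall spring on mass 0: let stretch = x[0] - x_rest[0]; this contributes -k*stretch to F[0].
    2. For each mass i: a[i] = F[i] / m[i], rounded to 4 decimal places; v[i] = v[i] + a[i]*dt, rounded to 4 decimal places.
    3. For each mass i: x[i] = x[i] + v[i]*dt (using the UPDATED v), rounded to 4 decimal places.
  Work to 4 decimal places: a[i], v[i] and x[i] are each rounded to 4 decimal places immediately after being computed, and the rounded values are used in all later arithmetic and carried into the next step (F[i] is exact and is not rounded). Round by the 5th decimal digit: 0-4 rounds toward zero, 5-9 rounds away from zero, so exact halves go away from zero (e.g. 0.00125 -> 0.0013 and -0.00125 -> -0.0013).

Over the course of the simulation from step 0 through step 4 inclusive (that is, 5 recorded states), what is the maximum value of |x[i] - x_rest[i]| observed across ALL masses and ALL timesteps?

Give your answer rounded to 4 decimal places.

Step 0: x=[3.0000 8.0000 10.0000] v=[0.0000 -1.0000 0.0000]
Step 1: x=[5.0000 4.5000 12.0000] v=[4.0000 -7.0000 4.0000]
Step 2: x=[1.5000 9.0000 10.5000] v=[-7.0000 9.0000 -3.0000]
Step 3: x=[4.0000 7.5000 11.5000] v=[5.0000 -3.0000 2.0000]
Step 4: x=[6.0000 6.5000 12.5000] v=[4.0000 -2.0000 2.0000]
Max displacement = 3.5000

Answer: 3.5000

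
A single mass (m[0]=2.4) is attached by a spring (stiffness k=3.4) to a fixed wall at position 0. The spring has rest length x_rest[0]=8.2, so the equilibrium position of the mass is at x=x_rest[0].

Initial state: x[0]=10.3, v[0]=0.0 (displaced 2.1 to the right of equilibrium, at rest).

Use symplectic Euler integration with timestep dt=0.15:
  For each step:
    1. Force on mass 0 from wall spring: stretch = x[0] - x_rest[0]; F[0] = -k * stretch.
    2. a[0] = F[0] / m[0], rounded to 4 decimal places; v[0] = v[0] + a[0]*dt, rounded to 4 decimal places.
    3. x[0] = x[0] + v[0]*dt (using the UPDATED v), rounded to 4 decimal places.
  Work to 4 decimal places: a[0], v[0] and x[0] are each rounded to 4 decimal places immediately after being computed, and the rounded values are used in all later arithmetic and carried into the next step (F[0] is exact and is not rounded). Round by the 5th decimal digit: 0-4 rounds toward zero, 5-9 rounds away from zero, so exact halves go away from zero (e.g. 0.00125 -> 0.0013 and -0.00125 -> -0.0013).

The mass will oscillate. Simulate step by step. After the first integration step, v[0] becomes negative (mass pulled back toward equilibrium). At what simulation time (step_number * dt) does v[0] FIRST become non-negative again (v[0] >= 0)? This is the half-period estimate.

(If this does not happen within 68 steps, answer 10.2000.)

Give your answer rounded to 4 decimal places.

Step 0: x=[10.3000] v=[0.0000]
Step 1: x=[10.2331] v=[-0.4463]
Step 2: x=[10.1014] v=[-0.8783]
Step 3: x=[9.9090] v=[-1.2824]
Step 4: x=[9.6622] v=[-1.6456]
Step 5: x=[9.3688] v=[-1.9563]
Step 6: x=[9.0381] v=[-2.2047]
Step 7: x=[8.6807] v=[-2.3828]
Step 8: x=[8.3080] v=[-2.4850]
Step 9: x=[7.9318] v=[-2.5080]
Step 10: x=[7.5642] v=[-2.4510]
Step 11: x=[7.2168] v=[-2.3159]
Step 12: x=[6.9008] v=[-2.1070]
Step 13: x=[6.6262] v=[-1.8309]
Step 14: x=[6.4017] v=[-1.4965]
Step 15: x=[6.2345] v=[-1.1144]
Step 16: x=[6.1300] v=[-0.6967]
Step 17: x=[6.0915] v=[-0.2568]
Step 18: x=[6.1202] v=[0.1913]
First v>=0 after going negative at step 18, time=2.7000

Answer: 2.7000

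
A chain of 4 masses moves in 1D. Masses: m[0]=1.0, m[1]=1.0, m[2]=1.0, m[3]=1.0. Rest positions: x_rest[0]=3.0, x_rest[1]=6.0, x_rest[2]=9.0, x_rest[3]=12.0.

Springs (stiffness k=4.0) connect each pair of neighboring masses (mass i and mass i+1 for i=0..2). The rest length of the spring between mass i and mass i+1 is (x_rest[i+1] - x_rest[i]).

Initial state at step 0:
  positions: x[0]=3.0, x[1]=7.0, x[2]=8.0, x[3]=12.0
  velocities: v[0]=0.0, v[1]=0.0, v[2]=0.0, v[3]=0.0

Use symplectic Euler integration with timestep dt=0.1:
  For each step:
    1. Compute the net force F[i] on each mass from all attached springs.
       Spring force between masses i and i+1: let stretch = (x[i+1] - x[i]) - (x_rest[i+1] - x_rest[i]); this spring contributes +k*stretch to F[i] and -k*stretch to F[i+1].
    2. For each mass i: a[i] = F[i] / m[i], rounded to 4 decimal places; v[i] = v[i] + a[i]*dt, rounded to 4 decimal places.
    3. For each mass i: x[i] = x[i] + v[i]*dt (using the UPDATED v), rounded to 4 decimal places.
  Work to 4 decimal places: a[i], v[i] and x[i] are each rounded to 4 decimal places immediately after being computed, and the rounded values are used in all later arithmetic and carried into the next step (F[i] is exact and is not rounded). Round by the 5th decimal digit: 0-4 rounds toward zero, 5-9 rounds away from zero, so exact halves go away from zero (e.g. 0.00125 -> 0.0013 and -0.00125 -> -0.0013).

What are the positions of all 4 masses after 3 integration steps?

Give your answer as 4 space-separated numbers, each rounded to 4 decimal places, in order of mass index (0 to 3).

Step 0: x=[3.0000 7.0000 8.0000 12.0000] v=[0.0000 0.0000 0.0000 0.0000]
Step 1: x=[3.0400 6.8800 8.1200 11.9600] v=[0.4000 -1.2000 1.2000 -0.4000]
Step 2: x=[3.1136 6.6560 8.3440 11.8864] v=[0.7360 -2.2400 2.2400 -0.7360]
Step 3: x=[3.2089 6.3578 8.6422 11.7911] v=[0.9530 -2.9818 2.9818 -0.9530]

Answer: 3.2089 6.3578 8.6422 11.7911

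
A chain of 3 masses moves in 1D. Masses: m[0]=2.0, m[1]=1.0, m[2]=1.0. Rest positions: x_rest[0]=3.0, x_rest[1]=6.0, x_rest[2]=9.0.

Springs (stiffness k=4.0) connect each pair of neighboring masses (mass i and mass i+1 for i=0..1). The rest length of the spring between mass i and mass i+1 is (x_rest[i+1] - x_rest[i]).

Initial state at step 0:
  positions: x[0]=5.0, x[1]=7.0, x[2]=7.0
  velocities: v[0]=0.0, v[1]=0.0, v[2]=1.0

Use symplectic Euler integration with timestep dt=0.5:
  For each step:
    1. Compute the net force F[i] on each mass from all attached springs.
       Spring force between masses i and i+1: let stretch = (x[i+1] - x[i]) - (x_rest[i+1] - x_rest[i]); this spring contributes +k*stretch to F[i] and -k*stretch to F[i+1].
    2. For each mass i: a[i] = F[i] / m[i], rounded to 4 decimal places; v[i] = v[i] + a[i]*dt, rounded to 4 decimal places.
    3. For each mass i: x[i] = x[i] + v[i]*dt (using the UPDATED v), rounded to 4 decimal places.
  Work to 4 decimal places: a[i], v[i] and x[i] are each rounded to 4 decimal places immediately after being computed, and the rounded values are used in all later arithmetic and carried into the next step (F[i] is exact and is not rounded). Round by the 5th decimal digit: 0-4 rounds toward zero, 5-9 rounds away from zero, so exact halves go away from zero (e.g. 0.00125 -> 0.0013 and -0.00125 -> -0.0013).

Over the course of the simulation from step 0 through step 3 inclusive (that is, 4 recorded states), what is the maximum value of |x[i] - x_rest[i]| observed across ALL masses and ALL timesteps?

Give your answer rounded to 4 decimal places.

Answer: 3.2500

Derivation:
Step 0: x=[5.0000 7.0000 7.0000] v=[0.0000 0.0000 1.0000]
Step 1: x=[4.5000 5.0000 10.5000] v=[-1.0000 -4.0000 7.0000]
Step 2: x=[2.7500 8.0000 11.5000] v=[-3.5000 6.0000 2.0000]
Step 3: x=[2.1250 9.2500 12.0000] v=[-1.2500 2.5000 1.0000]
Max displacement = 3.2500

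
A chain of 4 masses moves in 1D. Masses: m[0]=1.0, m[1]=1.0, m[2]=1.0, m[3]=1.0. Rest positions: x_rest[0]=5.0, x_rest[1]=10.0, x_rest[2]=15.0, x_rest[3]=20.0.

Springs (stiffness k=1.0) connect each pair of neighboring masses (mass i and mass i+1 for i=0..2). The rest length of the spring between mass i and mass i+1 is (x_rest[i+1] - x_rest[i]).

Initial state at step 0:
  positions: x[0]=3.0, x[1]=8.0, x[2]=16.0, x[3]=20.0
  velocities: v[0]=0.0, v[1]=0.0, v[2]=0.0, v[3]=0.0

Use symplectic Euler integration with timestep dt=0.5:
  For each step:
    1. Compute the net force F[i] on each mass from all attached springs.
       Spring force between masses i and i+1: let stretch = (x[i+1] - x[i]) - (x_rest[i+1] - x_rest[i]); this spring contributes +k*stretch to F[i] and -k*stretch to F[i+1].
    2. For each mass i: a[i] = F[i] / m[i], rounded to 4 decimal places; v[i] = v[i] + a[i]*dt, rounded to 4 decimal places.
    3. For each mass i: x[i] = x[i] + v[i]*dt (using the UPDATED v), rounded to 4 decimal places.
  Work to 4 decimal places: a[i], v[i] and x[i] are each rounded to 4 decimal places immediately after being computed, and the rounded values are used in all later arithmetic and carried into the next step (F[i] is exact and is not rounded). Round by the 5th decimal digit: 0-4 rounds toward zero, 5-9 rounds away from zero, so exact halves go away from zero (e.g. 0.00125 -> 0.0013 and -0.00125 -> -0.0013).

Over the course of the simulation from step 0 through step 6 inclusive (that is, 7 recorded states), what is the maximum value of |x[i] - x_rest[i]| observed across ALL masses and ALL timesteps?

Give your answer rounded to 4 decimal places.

Answer: 2.3107

Derivation:
Step 0: x=[3.0000 8.0000 16.0000 20.0000] v=[0.0000 0.0000 0.0000 0.0000]
Step 1: x=[3.0000 8.7500 15.0000 20.2500] v=[0.0000 1.5000 -2.0000 0.5000]
Step 2: x=[3.1875 9.6250 13.7500 20.4375] v=[0.3750 1.7500 -2.5000 0.3750]
Step 3: x=[3.7344 9.9219 13.1406 20.2031] v=[1.0938 0.5938 -1.2188 -0.4688]
Step 4: x=[4.5782 9.4766 13.4922 19.4531] v=[1.6876 -0.8906 0.7031 -1.5001]
Step 5: x=[5.3966 8.8106 14.3301 18.4628] v=[1.6368 -1.3320 1.6758 -1.9806]
Step 6: x=[5.8185 8.6710 14.8213 17.6893] v=[0.8438 -0.2793 0.9824 -1.5470]
Max displacement = 2.3107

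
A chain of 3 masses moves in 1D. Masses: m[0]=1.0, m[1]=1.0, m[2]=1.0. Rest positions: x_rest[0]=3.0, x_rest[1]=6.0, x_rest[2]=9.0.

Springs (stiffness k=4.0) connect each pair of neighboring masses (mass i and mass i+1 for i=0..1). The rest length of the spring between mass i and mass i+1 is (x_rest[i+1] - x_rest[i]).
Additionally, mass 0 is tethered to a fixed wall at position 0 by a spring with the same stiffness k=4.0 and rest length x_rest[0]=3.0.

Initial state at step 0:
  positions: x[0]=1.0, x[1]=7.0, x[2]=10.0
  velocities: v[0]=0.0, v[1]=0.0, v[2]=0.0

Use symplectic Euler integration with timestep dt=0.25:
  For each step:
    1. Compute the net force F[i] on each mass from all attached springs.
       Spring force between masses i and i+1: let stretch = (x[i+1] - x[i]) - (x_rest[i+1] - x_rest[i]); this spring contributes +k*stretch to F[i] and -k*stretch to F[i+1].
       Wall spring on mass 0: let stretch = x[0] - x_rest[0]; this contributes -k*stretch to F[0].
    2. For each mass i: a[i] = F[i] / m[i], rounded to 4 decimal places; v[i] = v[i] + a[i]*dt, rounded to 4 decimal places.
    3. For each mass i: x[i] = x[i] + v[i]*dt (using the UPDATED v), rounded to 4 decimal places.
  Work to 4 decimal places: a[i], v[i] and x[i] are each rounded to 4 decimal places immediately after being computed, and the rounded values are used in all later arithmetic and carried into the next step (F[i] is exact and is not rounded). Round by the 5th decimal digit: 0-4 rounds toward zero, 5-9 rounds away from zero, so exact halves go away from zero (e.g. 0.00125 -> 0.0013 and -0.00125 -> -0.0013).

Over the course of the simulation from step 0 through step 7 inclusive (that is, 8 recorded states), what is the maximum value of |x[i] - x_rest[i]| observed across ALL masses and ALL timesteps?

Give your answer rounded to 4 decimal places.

Step 0: x=[1.0000 7.0000 10.0000] v=[0.0000 0.0000 0.0000]
Step 1: x=[2.2500 6.2500 10.0000] v=[5.0000 -3.0000 0.0000]
Step 2: x=[3.9375 5.4375 9.8125] v=[6.7500 -3.2500 -0.7500]
Step 3: x=[5.0156 5.3438 9.2813] v=[4.3125 -0.3750 -2.1250]
Step 4: x=[4.9219 6.1524 8.5157] v=[-0.3749 3.2343 -3.0625]
Step 5: x=[3.9053 7.2442 7.9093] v=[-4.0663 4.3671 -2.4258]
Step 6: x=[2.7471 7.6675 7.8866] v=[-4.6327 1.6933 -0.0909]
Step 7: x=[2.1323 6.9155 8.5591] v=[-2.4594 -3.0080 2.6900]
Max displacement = 2.0156

Answer: 2.0156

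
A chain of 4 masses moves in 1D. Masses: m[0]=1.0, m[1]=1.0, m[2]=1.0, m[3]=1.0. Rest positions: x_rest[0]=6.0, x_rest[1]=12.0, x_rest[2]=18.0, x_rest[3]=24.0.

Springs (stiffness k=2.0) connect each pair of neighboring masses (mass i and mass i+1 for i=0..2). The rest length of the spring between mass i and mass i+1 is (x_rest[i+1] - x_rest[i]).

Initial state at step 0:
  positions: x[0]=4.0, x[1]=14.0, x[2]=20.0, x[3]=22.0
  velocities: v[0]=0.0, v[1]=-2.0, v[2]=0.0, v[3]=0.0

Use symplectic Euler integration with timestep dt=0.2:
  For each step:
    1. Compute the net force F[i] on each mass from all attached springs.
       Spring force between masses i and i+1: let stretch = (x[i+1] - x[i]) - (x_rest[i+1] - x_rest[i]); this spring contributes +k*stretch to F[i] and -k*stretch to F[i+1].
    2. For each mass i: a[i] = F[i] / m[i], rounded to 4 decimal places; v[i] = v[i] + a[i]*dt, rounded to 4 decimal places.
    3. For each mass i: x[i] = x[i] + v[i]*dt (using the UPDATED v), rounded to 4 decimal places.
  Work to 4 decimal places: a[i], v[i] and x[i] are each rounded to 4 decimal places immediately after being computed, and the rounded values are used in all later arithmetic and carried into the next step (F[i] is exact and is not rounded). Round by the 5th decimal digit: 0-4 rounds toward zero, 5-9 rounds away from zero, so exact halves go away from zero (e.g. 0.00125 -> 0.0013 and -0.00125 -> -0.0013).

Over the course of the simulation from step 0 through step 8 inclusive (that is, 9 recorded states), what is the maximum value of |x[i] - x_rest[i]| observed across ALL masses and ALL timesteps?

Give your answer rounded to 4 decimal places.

Answer: 2.9061

Derivation:
Step 0: x=[4.0000 14.0000 20.0000 22.0000] v=[0.0000 -2.0000 0.0000 0.0000]
Step 1: x=[4.3200 13.2800 19.6800 22.3200] v=[1.6000 -3.6000 -1.6000 1.6000]
Step 2: x=[4.8768 12.3552 19.0592 22.9088] v=[2.7840 -4.6240 -3.1040 2.9440]
Step 3: x=[5.5519 11.3684 18.2100 23.6696] v=[3.3754 -4.9338 -4.2458 3.8042]
Step 4: x=[6.2123 10.4636 17.2503 24.4737] v=[3.3020 -4.5238 -4.7986 4.0204]
Step 5: x=[6.7328 9.7617 16.3255 25.1799] v=[2.6025 -3.5096 -4.6239 3.5310]
Step 6: x=[7.0156 9.3426 15.5840 25.6577] v=[1.4141 -2.0956 -3.7077 2.3892]
Step 7: x=[7.0046 9.2366 15.1490 25.8096] v=[-0.0551 -0.5298 -2.1748 0.7597]
Step 8: x=[6.6921 9.4251 15.0939 25.5887] v=[-1.5623 0.9424 -0.2755 -1.1045]
Max displacement = 2.9061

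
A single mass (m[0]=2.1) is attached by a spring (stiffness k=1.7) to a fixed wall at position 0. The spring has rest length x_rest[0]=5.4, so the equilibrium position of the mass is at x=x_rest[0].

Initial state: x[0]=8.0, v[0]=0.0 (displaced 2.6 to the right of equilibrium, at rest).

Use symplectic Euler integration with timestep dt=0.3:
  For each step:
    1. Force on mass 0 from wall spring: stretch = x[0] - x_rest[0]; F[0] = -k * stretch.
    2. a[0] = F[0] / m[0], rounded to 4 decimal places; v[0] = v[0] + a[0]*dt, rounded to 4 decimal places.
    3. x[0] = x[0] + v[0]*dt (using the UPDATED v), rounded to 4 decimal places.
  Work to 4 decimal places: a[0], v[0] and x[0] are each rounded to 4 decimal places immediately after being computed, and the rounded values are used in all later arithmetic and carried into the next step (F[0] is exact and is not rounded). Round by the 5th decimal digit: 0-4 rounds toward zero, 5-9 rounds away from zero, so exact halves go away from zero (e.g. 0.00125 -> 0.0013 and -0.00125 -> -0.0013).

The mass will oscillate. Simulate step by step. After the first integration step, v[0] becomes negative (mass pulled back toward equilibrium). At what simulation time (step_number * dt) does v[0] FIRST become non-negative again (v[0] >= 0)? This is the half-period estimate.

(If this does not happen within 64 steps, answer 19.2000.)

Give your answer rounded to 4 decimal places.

Step 0: x=[8.0000] v=[0.0000]
Step 1: x=[7.8106] v=[-0.6314]
Step 2: x=[7.4456] v=[-1.2168]
Step 3: x=[6.9315] v=[-1.7136]
Step 4: x=[6.3059] v=[-2.0855]
Step 5: x=[5.6143] v=[-2.3055]
Step 6: x=[4.9070] v=[-2.3576]
Step 7: x=[4.2356] v=[-2.2379]
Step 8: x=[3.6491] v=[-1.9551]
Step 9: x=[3.1901] v=[-1.5299]
Step 10: x=[2.8921] v=[-0.9932]
Step 11: x=[2.7769] v=[-0.3841]
Step 12: x=[2.8528] v=[0.2530]
First v>=0 after going negative at step 12, time=3.6000

Answer: 3.6000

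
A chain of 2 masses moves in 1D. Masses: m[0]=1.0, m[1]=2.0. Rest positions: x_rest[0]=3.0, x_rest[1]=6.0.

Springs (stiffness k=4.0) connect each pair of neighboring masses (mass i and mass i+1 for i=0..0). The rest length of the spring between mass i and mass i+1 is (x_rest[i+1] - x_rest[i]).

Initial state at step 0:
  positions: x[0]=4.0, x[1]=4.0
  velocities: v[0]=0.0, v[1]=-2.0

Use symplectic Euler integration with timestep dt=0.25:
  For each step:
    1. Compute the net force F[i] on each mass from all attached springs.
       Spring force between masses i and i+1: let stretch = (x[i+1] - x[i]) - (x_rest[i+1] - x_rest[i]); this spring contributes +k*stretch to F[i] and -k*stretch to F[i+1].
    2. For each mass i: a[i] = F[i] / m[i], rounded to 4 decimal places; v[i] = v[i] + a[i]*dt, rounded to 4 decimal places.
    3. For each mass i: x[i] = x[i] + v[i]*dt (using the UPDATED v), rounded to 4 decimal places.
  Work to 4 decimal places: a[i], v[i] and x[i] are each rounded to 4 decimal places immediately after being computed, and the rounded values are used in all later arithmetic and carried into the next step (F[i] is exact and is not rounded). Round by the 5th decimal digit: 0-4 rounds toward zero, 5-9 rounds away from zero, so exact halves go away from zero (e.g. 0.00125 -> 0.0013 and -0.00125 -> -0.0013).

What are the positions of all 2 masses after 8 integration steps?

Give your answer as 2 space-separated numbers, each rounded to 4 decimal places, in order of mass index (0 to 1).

Answer: -0.0708 2.0355

Derivation:
Step 0: x=[4.0000 4.0000] v=[0.0000 -2.0000]
Step 1: x=[3.2500 3.8750] v=[-3.0000 -0.5000]
Step 2: x=[1.9063 4.0469] v=[-5.3750 0.6875]
Step 3: x=[0.3477 4.3262] v=[-6.2344 1.1172]
Step 4: x=[-0.9663 4.4832] v=[-5.2559 0.6280]
Step 5: x=[-1.6679 4.3340] v=[-2.8064 -0.5968]
Step 6: x=[-1.6190 3.8096] v=[0.1955 -2.0978]
Step 7: x=[-0.9630 2.9816] v=[2.6241 -3.3121]
Step 8: x=[-0.0708 2.0355] v=[3.5687 -3.7844]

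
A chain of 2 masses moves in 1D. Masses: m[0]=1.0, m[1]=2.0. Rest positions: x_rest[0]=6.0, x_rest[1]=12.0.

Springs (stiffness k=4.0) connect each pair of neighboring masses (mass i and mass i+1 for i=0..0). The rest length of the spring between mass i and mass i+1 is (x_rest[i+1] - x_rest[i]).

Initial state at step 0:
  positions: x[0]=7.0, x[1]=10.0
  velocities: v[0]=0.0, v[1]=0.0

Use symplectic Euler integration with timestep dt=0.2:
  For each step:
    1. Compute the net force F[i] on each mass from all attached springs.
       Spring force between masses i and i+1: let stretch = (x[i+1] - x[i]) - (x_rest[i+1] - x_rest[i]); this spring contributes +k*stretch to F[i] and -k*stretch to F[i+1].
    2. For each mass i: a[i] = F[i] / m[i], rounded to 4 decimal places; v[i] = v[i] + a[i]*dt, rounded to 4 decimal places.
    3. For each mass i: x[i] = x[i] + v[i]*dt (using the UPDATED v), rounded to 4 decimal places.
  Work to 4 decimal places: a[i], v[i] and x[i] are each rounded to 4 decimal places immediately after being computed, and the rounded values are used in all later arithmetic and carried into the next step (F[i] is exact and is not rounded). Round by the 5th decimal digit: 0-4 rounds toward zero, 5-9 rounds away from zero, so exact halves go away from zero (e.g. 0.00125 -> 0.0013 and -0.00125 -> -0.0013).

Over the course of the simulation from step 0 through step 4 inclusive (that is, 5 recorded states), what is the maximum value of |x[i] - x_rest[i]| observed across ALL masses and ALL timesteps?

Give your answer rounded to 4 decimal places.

Answer: 2.2589

Derivation:
Step 0: x=[7.0000 10.0000] v=[0.0000 0.0000]
Step 1: x=[6.5200 10.2400] v=[-2.4000 1.2000]
Step 2: x=[5.6752 10.6624] v=[-4.2240 2.1120]
Step 3: x=[4.6684 11.1658] v=[-5.0342 2.5171]
Step 4: x=[3.7411 11.6294] v=[-4.6363 2.3181]
Max displacement = 2.2589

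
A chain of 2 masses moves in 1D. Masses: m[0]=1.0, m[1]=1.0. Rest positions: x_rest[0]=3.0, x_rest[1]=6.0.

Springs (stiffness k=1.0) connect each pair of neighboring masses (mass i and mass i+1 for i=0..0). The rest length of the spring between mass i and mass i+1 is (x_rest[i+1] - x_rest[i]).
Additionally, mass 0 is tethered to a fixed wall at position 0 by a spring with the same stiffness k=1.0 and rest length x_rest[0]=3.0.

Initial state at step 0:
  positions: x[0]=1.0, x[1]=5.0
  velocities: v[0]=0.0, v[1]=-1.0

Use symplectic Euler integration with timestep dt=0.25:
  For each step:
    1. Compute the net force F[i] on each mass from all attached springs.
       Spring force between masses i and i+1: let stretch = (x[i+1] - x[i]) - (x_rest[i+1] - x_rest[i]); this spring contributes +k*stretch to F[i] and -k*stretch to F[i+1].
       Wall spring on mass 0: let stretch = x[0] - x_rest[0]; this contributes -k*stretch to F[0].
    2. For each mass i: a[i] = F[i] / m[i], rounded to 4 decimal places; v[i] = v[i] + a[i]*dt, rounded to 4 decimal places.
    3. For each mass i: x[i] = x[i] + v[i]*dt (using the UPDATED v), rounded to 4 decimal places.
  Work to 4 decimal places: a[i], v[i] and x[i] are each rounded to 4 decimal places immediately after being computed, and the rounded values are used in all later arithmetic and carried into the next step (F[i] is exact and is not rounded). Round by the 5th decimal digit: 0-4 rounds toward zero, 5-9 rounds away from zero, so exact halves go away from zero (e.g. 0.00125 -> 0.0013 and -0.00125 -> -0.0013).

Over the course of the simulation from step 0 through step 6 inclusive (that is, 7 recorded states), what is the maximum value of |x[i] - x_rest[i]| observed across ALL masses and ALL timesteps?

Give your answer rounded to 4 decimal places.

Step 0: x=[1.0000 5.0000] v=[0.0000 -1.0000]
Step 1: x=[1.1875 4.6875] v=[0.7500 -1.2500]
Step 2: x=[1.5195 4.3438] v=[1.3281 -1.3750]
Step 3: x=[1.9331 4.0110] v=[1.6543 -1.3311]
Step 4: x=[2.3557 3.7359] v=[1.6905 -1.1006]
Step 5: x=[2.7174 3.5620] v=[1.4466 -0.6957]
Step 6: x=[2.9620 3.5228] v=[0.9784 -0.1569]
Max displacement = 2.4772

Answer: 2.4772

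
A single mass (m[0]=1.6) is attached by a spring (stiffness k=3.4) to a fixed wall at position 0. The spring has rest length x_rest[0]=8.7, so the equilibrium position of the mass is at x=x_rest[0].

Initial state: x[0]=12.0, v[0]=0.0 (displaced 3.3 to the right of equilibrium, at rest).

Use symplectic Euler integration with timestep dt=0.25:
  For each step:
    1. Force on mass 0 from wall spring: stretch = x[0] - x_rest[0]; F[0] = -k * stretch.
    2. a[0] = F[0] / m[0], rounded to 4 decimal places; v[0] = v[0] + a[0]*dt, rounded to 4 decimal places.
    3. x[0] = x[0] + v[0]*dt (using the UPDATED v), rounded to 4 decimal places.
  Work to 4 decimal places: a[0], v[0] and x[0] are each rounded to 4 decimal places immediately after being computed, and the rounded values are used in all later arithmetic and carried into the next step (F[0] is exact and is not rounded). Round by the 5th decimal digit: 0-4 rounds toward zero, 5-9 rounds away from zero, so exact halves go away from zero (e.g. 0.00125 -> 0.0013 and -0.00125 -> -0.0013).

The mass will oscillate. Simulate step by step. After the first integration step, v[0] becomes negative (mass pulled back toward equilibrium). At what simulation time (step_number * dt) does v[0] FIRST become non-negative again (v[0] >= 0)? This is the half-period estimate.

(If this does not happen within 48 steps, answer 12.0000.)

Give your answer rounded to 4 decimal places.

Answer: 2.2500

Derivation:
Step 0: x=[12.0000] v=[0.0000]
Step 1: x=[11.5617] v=[-1.7531]
Step 2: x=[10.7434] v=[-3.2734]
Step 3: x=[9.6537] v=[-4.3590]
Step 4: x=[8.4373] v=[-4.8657]
Step 5: x=[7.2558] v=[-4.7262]
Step 6: x=[6.2661] v=[-3.9590]
Step 7: x=[5.5996] v=[-2.6660]
Step 8: x=[5.3449] v=[-1.0189]
Step 9: x=[5.5358] v=[0.7635]
First v>=0 after going negative at step 9, time=2.2500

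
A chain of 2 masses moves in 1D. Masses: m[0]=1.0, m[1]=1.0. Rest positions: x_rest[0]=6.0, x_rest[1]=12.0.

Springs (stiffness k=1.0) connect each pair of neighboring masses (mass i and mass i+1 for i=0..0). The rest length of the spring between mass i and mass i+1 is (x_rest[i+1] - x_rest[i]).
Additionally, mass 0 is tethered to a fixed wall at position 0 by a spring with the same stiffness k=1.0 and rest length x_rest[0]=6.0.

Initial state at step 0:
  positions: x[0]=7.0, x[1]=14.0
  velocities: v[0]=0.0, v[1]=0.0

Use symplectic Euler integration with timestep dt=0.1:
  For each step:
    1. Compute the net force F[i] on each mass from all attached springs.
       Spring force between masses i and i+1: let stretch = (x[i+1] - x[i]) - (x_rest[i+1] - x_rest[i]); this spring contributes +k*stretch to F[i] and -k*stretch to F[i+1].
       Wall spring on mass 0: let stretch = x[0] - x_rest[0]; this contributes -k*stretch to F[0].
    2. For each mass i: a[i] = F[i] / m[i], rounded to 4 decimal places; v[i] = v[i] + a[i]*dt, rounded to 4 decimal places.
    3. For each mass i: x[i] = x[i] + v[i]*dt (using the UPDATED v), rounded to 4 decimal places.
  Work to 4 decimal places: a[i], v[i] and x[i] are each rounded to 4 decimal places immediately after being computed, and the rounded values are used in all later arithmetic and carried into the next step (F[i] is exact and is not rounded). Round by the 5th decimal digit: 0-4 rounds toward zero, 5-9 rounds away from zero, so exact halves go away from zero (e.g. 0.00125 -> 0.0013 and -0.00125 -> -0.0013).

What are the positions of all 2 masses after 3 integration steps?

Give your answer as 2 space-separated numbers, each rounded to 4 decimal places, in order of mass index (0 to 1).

Step 0: x=[7.0000 14.0000] v=[0.0000 0.0000]
Step 1: x=[7.0000 13.9900] v=[0.0000 -0.1000]
Step 2: x=[6.9999 13.9701] v=[-0.0010 -0.1990]
Step 3: x=[6.9995 13.9405] v=[-0.0040 -0.2960]

Answer: 6.9995 13.9405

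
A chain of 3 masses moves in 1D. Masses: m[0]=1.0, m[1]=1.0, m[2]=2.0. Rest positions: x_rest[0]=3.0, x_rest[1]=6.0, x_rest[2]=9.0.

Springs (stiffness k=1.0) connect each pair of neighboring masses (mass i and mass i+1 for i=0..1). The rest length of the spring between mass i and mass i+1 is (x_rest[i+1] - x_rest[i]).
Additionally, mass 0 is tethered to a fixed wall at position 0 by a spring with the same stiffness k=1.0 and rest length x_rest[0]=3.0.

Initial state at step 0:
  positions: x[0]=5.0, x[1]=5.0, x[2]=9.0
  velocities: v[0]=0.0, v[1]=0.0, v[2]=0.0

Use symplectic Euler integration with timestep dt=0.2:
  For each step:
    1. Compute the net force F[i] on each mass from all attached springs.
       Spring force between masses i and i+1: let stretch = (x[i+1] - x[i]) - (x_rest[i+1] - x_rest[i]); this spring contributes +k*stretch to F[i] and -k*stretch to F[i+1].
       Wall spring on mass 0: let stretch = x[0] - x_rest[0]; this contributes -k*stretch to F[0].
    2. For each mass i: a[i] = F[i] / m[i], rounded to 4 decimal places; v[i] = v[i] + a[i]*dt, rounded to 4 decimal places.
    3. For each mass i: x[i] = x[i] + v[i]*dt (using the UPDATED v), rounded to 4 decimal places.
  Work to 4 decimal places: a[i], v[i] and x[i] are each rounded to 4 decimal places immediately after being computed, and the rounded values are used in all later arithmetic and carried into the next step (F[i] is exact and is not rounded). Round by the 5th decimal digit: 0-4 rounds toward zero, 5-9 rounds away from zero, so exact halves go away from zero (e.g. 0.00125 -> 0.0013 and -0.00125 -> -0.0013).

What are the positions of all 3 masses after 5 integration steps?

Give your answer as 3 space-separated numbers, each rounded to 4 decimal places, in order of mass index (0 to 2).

Answer: 2.7125 6.7184 8.8124

Derivation:
Step 0: x=[5.0000 5.0000 9.0000] v=[0.0000 0.0000 0.0000]
Step 1: x=[4.8000 5.1600 8.9800] v=[-1.0000 0.8000 -0.1000]
Step 2: x=[4.4224 5.4584 8.9436] v=[-1.8880 1.4920 -0.1820]
Step 3: x=[3.9093 5.8548 8.8975] v=[-2.5653 1.9818 -0.2305]
Step 4: x=[3.3177 6.2950 8.8505] v=[-2.9581 2.2012 -0.2348]
Step 5: x=[2.7125 6.7184 8.8124] v=[-3.0262 2.1168 -0.1903]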